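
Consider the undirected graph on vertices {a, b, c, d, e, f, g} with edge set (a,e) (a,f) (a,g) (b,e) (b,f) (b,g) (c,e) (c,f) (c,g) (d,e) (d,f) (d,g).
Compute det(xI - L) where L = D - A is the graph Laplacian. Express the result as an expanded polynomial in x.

Each diagonal entry of L is the vertex degree and each off-diagonal entry is -1 where an edge is present, 0 otherwise; in the order [a, b, c, d, e, f, g] the diagonal is [3, 3, 3, 3, 4, 4, 4]. The eigenvalues of L are [0, 3, 3, 3, 4, 4, 7]; the characteristic polynomial is the product of (x - lambda_i), which multiplies out to x^7 - 24x^6 + 234x^5 - 1192x^4 + 3357x^3 - 4968x^2 + 3024x. The coefficient of x^6 equals -trace(L) = -24, matching the sum of degrees. The largest eigenvalue, 7, is at most the vertex count 7.

x^7 - 24x^6 + 234x^5 - 1192x^4 + 3357x^3 - 4968x^2 + 3024x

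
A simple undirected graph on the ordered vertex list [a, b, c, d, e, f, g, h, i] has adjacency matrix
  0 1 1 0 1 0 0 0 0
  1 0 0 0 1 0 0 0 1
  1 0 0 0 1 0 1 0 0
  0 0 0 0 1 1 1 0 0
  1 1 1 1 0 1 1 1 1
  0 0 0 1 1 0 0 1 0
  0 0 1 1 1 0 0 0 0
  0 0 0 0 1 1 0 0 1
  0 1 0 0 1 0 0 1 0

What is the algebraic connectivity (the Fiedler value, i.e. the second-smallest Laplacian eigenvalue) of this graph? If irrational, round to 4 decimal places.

Reading degrees in the order [a, b, c, d, e, f, g, h, i] gives [3, 3, 3, 3, 8, 3, 3, 3, 3]; set D = diag(3, 3, 3, 3, 8, 3, 3, 3, 3) and form L = D - A. The sorted Laplacian eigenvalues are [0, 1.5858, 1.5858, 3, 3, 4.4142, 4.4142, 5, 9]; the algebraic connectivity is the second entry, 1.5858. There is one zero in the spectrum, matching the 1 component.

1.5858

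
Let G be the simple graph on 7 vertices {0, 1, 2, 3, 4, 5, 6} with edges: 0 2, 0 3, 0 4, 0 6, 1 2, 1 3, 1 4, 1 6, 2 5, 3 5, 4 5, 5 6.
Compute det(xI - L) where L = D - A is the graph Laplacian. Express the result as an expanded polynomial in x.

x^7 - 24x^6 + 234x^5 - 1192x^4 + 3357x^3 - 4968x^2 + 3024x

With the vertex order [0, 1, 2, 3, 4, 5, 6], the degrees are [4, 4, 3, 3, 3, 4, 3], giving D = diag(4, 4, 3, 3, 3, 4, 3) and L = D - A. The eigenvalues of L are [0, 3, 3, 3, 4, 4, 7]; the characteristic polynomial is the product of (x - lambda_i), which multiplies out to x^7 - 24x^6 + 234x^5 - 1192x^4 + 3357x^3 - 4968x^2 + 3024x. The constant term is 0 because L is singular (the all-ones vector lies in its kernel). The eigenvalues sum to 24, which equals trace(L) = 2|E|.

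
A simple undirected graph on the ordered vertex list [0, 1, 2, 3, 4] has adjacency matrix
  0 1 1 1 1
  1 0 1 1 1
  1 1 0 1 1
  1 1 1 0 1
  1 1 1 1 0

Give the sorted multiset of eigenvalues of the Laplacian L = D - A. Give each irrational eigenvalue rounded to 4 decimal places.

Reading degrees in the order [0, 1, 2, 3, 4] gives [4, 4, 4, 4, 4]; set D = diag(4, 4, 4, 4, 4) and form L = D - A. Diagonalising L (or applying a numerical eigensolver to the 5x5 matrix) gives the spectrum above. The single zero eigenvalue shows the graph is connected. There is one zero in the spectrum, matching the 1 component. The eigenvalues sum to 20, which equals trace(L) = 2|E|.

[0, 5, 5, 5, 5]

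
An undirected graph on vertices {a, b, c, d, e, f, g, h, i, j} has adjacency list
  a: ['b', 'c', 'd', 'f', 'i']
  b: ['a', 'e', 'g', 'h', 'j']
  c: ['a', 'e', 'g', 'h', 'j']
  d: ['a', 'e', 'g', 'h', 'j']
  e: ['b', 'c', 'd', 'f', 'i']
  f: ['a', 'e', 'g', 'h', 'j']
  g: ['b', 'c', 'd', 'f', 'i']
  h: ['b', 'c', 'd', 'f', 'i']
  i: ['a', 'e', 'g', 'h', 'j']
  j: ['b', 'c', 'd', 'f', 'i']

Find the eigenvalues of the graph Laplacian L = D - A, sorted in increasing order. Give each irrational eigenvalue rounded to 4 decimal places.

Each diagonal entry of L is the vertex degree and each off-diagonal entry is -1 where an edge is present, 0 otherwise; in the order [a, b, c, d, e, f, g, h, i, j] the diagonal is [5, 5, 5, 5, 5, 5, 5, 5, 5, 5]. L is symmetric positive semidefinite, so every eigenvalue is real and nonnegative. The single zero eigenvalue shows the graph is connected. There is one zero in the spectrum, matching the 1 component. The eigenvalues sum to 50, which equals trace(L) = 2|E|.

[0, 5, 5, 5, 5, 5, 5, 5, 5, 10]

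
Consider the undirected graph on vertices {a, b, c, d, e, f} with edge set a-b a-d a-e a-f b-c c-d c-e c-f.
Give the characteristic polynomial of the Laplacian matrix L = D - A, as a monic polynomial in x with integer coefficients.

x^6 - 16x^5 + 96x^4 - 272x^3 + 368x^2 - 192x

Reading degrees in the order [a, b, c, d, e, f] gives [4, 2, 4, 2, 2, 2]; set D = diag(4, 2, 4, 2, 2, 2) and form L = D - A. Computing det(xI - L) by cofactor expansion (or equivalently via sum-over-permutations) gives x^6 - 16x^5 + 96x^4 - 272x^3 + 368x^2 - 192x. The coefficient of x^5 equals -trace(L) = -16, matching the sum of degrees. By the matrix-tree theorem the graph has (1/6) * product of the nonzero eigenvalues = 32 spanning trees.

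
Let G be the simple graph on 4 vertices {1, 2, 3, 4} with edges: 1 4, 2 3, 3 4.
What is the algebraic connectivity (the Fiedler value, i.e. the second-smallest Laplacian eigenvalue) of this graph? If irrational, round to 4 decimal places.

Reading degrees in the order [1, 2, 3, 4] gives [1, 1, 2, 2]; set D = diag(1, 1, 2, 2) and form L = D - A. The sorted Laplacian eigenvalues are [0, 0.5858, 2, 3.4142]; the algebraic connectivity is the second entry, 0.5858. The largest eigenvalue, 3.4142, is at most the vertex count 4.

0.5858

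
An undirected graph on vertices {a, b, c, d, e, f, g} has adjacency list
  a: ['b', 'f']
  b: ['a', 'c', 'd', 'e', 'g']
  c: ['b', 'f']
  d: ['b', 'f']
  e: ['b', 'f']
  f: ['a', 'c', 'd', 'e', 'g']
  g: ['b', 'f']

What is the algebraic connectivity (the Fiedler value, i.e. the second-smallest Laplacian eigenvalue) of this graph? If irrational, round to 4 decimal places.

2

Reading degrees in the order [a, b, c, d, e, f, g] gives [2, 5, 2, 2, 2, 5, 2]; set D = diag(2, 5, 2, 2, 2, 5, 2) and form L = D - A. The smallest Laplacian eigenvalue is always 0. The next one, lambda_2 = 2, measures how hard the graph is to disconnect: larger values mean better connectivity. There is one zero in the spectrum, matching the 1 component.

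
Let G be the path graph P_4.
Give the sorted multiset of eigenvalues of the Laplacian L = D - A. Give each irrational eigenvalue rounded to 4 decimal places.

[0, 0.5858, 2, 3.4142]

The graph has 4 vertices and degree multiset [2, 2, 1, 1]; D is the diagonal matrix of degrees and L = D - A. L is symmetric positive semidefinite, so every eigenvalue is real and nonnegative.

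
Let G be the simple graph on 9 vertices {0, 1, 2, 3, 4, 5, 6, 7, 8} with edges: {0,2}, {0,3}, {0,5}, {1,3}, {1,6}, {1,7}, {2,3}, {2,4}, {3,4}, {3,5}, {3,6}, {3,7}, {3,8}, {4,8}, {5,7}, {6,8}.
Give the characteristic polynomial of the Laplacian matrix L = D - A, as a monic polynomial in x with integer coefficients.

Each diagonal entry of L is the vertex degree and each off-diagonal entry is -1 where an edge is present, 0 otherwise; in the order [0, 1, 2, 3, 4, 5, 6, 7, 8] the diagonal is [3, 3, 3, 8, 3, 3, 3, 3, 3]. L has integer entries, so p(x) = det(xI - L) has integer coefficients. Expanding the determinant yields x^9 - 32x^8 + 428x^7 - 3136x^6 + 13786x^5 - 37232x^4 + 60276x^3 - 53424x^2 + 19845x. The coefficient of x^8 equals -trace(L) = -32, matching the sum of degrees.

x^9 - 32x^8 + 428x^7 - 3136x^6 + 13786x^5 - 37232x^4 + 60276x^3 - 53424x^2 + 19845x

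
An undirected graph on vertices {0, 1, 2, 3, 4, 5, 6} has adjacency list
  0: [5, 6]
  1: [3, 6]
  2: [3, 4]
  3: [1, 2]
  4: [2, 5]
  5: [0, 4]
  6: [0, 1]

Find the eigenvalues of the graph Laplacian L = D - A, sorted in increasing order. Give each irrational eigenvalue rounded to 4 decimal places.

[0, 0.7530, 0.7530, 2.4450, 2.4450, 3.8019, 3.8019]

Reading degrees in the order [0, 1, 2, 3, 4, 5, 6] gives [2, 2, 2, 2, 2, 2, 2]; set D = diag(2, 2, 2, 2, 2, 2, 2) and form L = D - A. Since every row of L sums to 0, the all-ones vector is in the kernel and 0 is an eigenvalue. The single zero eigenvalue shows the graph is connected. There is one zero in the spectrum, matching the 1 component.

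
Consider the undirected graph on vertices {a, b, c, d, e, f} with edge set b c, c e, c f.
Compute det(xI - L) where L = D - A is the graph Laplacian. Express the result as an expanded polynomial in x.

With the vertex order [a, b, c, d, e, f], the degrees are [0, 1, 3, 0, 1, 1], giving D = diag(0, 1, 3, 0, 1, 1) and L = D - A. L has integer entries, so p(x) = det(xI - L) has integer coefficients. Expanding the determinant yields x^6 - 6x^5 + 9x^4 - 4x^3. Since p(0) = det(-L) = 0, x divides p(x).

x^6 - 6x^5 + 9x^4 - 4x^3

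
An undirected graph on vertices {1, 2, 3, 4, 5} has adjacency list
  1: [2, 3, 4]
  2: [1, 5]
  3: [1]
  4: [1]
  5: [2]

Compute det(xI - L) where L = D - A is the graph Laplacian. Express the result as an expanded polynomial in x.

Reading degrees in the order [1, 2, 3, 4, 5] gives [3, 2, 1, 1, 1]; set D = diag(3, 2, 1, 1, 1) and form L = D - A. L has integer entries, so p(x) = det(xI - L) has integer coefficients. Expanding the determinant yields x^5 - 8x^4 + 20x^3 - 18x^2 + 5x. The constant term is 0 because L is singular (the all-ones vector lies in its kernel). The eigenvalues sum to 8, which equals trace(L) = 2|E|. The largest eigenvalue, 4.1701, is at most the vertex count 5.

x^5 - 8x^4 + 20x^3 - 18x^2 + 5x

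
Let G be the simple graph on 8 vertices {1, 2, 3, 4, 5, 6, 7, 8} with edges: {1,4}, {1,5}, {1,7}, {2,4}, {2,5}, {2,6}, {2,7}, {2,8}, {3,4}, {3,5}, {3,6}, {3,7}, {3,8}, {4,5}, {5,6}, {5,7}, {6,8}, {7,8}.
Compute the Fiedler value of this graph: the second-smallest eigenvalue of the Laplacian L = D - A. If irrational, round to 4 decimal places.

2.3983

With the vertex order [1, 2, 3, 4, 5, 6, 7, 8], the degrees are [3, 5, 5, 4, 6, 4, 5, 4], giving D = diag(3, 5, 5, 4, 6, 4, 5, 4) and L = D - A. The sorted Laplacian eigenvalues are [0, 2.3983, 4, 4.5858, 5, 5.3399, 7.2618, 7.4142]; the algebraic connectivity is the second entry, 2.3983. The largest eigenvalue, 7.4142, is at most the vertex count 8.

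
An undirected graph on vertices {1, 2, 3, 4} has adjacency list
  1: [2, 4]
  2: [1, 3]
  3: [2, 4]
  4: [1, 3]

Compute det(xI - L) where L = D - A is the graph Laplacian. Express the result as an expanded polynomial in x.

x^4 - 8x^3 + 20x^2 - 16x

With the vertex order [1, 2, 3, 4], the degrees are [2, 2, 2, 2], giving D = diag(2, 2, 2, 2) and L = D - A. The eigenvalues of L are [0, 2, 2, 4]; the characteristic polynomial is the product of (x - lambda_i), which multiplies out to x^4 - 8x^3 + 20x^2 - 16x. The coefficient of x^3 equals -trace(L) = -8, matching the sum of degrees. By the matrix-tree theorem the graph has (1/4) * product of the nonzero eigenvalues = 4 spanning trees.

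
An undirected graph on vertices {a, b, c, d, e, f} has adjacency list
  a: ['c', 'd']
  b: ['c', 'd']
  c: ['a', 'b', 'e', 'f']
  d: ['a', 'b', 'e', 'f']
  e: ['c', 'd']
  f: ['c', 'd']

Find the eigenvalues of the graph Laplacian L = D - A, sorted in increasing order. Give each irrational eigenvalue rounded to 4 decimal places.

[0, 2, 2, 2, 4, 6]

With the vertex order [a, b, c, d, e, f], the degrees are [2, 2, 4, 4, 2, 2], giving D = diag(2, 2, 4, 4, 2, 2) and L = D - A. L is symmetric positive semidefinite, so every eigenvalue is real and nonnegative. The single zero eigenvalue shows the graph is connected. The eigenvalues sum to 16, which equals trace(L) = 2|E|. The largest eigenvalue, 6, is at most the vertex count 6.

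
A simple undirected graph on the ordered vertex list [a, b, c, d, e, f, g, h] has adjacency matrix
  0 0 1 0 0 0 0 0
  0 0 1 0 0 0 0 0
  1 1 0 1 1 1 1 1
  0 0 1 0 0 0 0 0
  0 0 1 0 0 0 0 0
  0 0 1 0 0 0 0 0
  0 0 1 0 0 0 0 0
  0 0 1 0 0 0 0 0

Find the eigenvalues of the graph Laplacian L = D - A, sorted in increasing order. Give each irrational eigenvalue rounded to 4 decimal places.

[0, 1, 1, 1, 1, 1, 1, 8]

Reading degrees in the order [a, b, c, d, e, f, g, h] gives [1, 1, 7, 1, 1, 1, 1, 1]; set D = diag(1, 1, 7, 1, 1, 1, 1, 1) and form L = D - A. L is symmetric positive semidefinite, so every eigenvalue is real and nonnegative. The single zero eigenvalue shows the graph is connected. The eigenvalues sum to 14, which equals trace(L) = 2|E|. By the matrix-tree theorem the graph has (1/8) * product of the nonzero eigenvalues = 1 spanning tree.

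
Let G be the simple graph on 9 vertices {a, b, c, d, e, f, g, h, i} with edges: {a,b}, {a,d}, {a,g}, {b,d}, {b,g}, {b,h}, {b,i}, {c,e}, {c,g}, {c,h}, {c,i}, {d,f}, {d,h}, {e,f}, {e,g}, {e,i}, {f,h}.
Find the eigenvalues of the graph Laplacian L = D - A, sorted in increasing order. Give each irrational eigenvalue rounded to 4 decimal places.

[0, 1.8465, 2.1842, 3.3468, 3.7583, 5, 5.3249, 5.7585, 6.7808]

Each diagonal entry of L is the vertex degree and each off-diagonal entry is -1 where an edge is present, 0 otherwise; in the order [a, b, c, d, e, f, g, h, i] the diagonal is [3, 5, 4, 4, 4, 3, 4, 4, 3]. Diagonalising L (or applying a numerical eigensolver to the 9x9 matrix) gives the spectrum above. There is one zero in the spectrum, matching the 1 component. The largest eigenvalue, 6.7808, is at most the vertex count 9.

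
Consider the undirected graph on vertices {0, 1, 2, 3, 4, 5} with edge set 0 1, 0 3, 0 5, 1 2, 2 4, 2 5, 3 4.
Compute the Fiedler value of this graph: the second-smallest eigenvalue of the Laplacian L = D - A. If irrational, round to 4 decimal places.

1.2679

Each diagonal entry of L is the vertex degree and each off-diagonal entry is -1 where an edge is present, 0 otherwise; in the order [0, 1, 2, 3, 4, 5] the diagonal is [3, 2, 3, 2, 2, 2]. The smallest Laplacian eigenvalue is always 0. The next one, lambda_2 = 1.2679, measures how hard the graph is to disconnect: larger values mean better connectivity. There is one zero in the spectrum, matching the 1 component. The largest eigenvalue, 4.7321, is at most the vertex count 6.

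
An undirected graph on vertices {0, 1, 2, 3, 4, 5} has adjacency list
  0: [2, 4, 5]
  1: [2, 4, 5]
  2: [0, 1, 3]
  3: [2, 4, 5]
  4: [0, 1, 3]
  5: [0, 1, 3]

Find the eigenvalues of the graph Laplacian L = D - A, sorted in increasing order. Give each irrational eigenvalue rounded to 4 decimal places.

Each diagonal entry of L is the vertex degree and each off-diagonal entry is -1 where an edge is present, 0 otherwise; in the order [0, 1, 2, 3, 4, 5] the diagonal is [3, 3, 3, 3, 3, 3]. Diagonalising L (or applying a numerical eigensolver to the 6x6 matrix) gives the spectrum above. The largest eigenvalue, 6, is at most the vertex count 6.

[0, 3, 3, 3, 3, 6]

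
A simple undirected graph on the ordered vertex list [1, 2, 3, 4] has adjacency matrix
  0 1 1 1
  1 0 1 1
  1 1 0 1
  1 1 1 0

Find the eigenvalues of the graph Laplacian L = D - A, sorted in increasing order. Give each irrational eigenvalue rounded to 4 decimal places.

[0, 4, 4, 4]

Each diagonal entry of L is the vertex degree and each off-diagonal entry is -1 where an edge is present, 0 otherwise; in the order [1, 2, 3, 4] the diagonal is [3, 3, 3, 3]. Diagonalising L (or applying a numerical eigensolver to the 4x4 matrix) gives the spectrum above.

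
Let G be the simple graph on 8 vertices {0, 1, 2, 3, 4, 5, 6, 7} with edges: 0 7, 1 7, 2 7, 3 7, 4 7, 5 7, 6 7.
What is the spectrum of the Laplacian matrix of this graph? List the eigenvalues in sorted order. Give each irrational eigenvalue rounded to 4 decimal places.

[0, 1, 1, 1, 1, 1, 1, 8]

Each diagonal entry of L is the vertex degree and each off-diagonal entry is -1 where an edge is present, 0 otherwise; in the order [0, 1, 2, 3, 4, 5, 6, 7] the diagonal is [1, 1, 1, 1, 1, 1, 1, 7]. Diagonalising L (or applying a numerical eigensolver to the 8x8 matrix) gives the spectrum above. The single zero eigenvalue shows the graph is connected. There is one zero in the spectrum, matching the 1 component.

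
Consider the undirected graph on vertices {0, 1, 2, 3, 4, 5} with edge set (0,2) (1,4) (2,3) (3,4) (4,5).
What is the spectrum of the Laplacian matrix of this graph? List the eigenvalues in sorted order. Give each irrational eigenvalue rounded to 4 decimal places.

Each diagonal entry of L is the vertex degree and each off-diagonal entry is -1 where an edge is present, 0 otherwise; in the order [0, 1, 2, 3, 4, 5] the diagonal is [1, 1, 2, 2, 3, 1]. The multiplicity of 0 as a Laplacian eigenvalue equals the number of connected components. The single zero eigenvalue shows the graph is connected. By the matrix-tree theorem the graph has (1/6) * product of the nonzero eigenvalues = 1 spanning tree.

[0, 0.3249, 1, 1.4608, 3, 4.2143]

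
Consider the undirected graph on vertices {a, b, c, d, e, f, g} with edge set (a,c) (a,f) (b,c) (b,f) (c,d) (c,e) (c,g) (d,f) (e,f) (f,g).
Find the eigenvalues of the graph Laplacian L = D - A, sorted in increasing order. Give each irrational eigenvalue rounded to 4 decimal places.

[0, 2, 2, 2, 2, 5, 7]

With the vertex order [a, b, c, d, e, f, g], the degrees are [2, 2, 5, 2, 2, 5, 2], giving D = diag(2, 2, 5, 2, 2, 5, 2) and L = D - A. The multiplicity of 0 as a Laplacian eigenvalue equals the number of connected components. There is one zero in the spectrum, matching the 1 component.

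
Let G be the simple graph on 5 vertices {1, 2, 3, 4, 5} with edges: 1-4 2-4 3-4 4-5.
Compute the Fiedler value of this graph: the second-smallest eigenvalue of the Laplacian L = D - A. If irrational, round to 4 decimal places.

1

Each diagonal entry of L is the vertex degree and each off-diagonal entry is -1 where an edge is present, 0 otherwise; in the order [1, 2, 3, 4, 5] the diagonal is [1, 1, 1, 4, 1]. The sorted Laplacian eigenvalues are [0, 1, 1, 1, 5]; the algebraic connectivity is the second entry, 1.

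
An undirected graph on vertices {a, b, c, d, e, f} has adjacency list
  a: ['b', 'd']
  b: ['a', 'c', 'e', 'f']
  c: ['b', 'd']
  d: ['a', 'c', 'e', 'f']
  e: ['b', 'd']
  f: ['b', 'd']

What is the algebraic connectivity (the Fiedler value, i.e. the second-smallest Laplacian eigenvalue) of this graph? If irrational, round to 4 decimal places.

Reading degrees in the order [a, b, c, d, e, f] gives [2, 4, 2, 4, 2, 2]; set D = diag(2, 4, 2, 4, 2, 2) and form L = D - A. The smallest Laplacian eigenvalue is always 0. The next one, lambda_2 = 2, measures how hard the graph is to disconnect: larger values mean better connectivity. There is one zero in the spectrum, matching the 1 component.

2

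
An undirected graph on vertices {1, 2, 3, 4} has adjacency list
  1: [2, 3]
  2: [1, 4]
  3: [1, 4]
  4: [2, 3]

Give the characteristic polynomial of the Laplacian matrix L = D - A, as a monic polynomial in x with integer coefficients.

With the vertex order [1, 2, 3, 4], the degrees are [2, 2, 2, 2], giving D = diag(2, 2, 2, 2) and L = D - A. L has integer entries, so p(x) = det(xI - L) has integer coefficients. Expanding the determinant yields x^4 - 8x^3 + 20x^2 - 16x. The constant term is 0 because L is singular (the all-ones vector lies in its kernel). The eigenvalues sum to 8, which equals trace(L) = 2|E|. The largest eigenvalue, 4, is at most the vertex count 4.

x^4 - 8x^3 + 20x^2 - 16x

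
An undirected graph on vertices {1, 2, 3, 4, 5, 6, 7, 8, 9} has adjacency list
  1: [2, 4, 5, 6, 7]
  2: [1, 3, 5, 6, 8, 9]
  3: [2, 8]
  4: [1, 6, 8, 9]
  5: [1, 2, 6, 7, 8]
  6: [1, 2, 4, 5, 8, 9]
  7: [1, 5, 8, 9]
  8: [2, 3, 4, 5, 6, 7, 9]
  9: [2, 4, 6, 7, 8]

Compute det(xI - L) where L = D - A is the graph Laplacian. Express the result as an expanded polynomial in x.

Reading degrees in the order [1, 2, 3, 4, 5, 6, 7, 8, 9] gives [5, 6, 2, 4, 5, 6, 4, 7, 5]; set D = diag(5, 6, 2, 4, 5, 6, 4, 7, 5) and form L = D - A. Computing det(xI - L) by cofactor expansion (or equivalently via sum-over-permutations) gives x^9 - 44x^8 + 830x^7 - 8750x^6 + 56249x^5 - 225094x^4 + 545337x^3 - 727020x^2 + 404676x. The constant term is 0 because L is singular (the all-ones vector lies in its kernel). There is one zero in the spectrum, matching the 1 component.

x^9 - 44x^8 + 830x^7 - 8750x^6 + 56249x^5 - 225094x^4 + 545337x^3 - 727020x^2 + 404676x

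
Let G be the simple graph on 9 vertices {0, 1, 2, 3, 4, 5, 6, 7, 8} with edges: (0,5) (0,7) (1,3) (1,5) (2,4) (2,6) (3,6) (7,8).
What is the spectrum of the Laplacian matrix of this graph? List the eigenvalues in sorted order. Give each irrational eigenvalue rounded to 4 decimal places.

Reading degrees in the order [0, 1, 2, 3, 4, 5, 6, 7, 8] gives [2, 2, 2, 2, 1, 2, 2, 2, 1]; set D = diag(2, 2, 2, 2, 1, 2, 2, 2, 1) and form L = D - A. Since every row of L sums to 0, the all-ones vector is in the kernel and 0 is an eigenvalue. The single zero eigenvalue shows the graph is connected. There is one zero in the spectrum, matching the 1 component. The largest eigenvalue, 3.8794, is at most the vertex count 9.

[0, 0.1206, 0.4679, 1, 1.6527, 2.3473, 3, 3.5321, 3.8794]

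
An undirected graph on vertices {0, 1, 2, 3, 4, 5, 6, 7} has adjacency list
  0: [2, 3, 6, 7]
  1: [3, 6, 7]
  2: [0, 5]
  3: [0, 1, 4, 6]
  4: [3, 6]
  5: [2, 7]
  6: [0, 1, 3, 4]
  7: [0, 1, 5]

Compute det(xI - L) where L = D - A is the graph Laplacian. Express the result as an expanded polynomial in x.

Reading degrees in the order [0, 1, 2, 3, 4, 5, 6, 7] gives [4, 3, 2, 4, 2, 2, 4, 3]; set D = diag(4, 3, 2, 4, 2, 2, 4, 3) and form L = D - A. Computing det(xI - L) by cofactor expansion (or equivalently via sum-over-permutations) gives x^8 - 24x^7 + 237x^6 - 1242x^5 + 3704x^4 - 6220x^3 + 5352x^2 - 1760x. The coefficient of x^7 equals -trace(L) = -24, matching the sum of degrees. The eigenvalues sum to 24, which equals trace(L) = 2|E|. There is one zero in the spectrum, matching the 1 component.

x^8 - 24x^7 + 237x^6 - 1242x^5 + 3704x^4 - 6220x^3 + 5352x^2 - 1760x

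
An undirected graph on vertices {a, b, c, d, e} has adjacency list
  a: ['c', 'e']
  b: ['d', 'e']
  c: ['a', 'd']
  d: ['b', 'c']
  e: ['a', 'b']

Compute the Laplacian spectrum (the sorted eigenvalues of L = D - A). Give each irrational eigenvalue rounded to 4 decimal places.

[0, 1.3820, 1.3820, 3.6180, 3.6180]

Reading degrees in the order [a, b, c, d, e] gives [2, 2, 2, 2, 2]; set D = diag(2, 2, 2, 2, 2) and form L = D - A. L is symmetric positive semidefinite, so every eigenvalue is real and nonnegative. The single zero eigenvalue shows the graph is connected. There is one zero in the spectrum, matching the 1 component. The largest eigenvalue, 3.6180, is at most the vertex count 5.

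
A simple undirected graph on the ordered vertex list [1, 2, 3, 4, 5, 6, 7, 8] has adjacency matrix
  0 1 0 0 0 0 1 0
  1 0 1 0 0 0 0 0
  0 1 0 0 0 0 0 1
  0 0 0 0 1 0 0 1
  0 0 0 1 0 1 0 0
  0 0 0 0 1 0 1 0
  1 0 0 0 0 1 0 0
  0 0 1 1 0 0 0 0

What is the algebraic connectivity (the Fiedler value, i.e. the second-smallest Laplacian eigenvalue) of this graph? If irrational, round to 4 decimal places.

Each diagonal entry of L is the vertex degree and each off-diagonal entry is -1 where an edge is present, 0 otherwise; in the order [1, 2, 3, 4, 5, 6, 7, 8] the diagonal is [2, 2, 2, 2, 2, 2, 2, 2]. Computing the eigenvalues of L and sorting gives [0, 0.5858, 0.5858, 2, 2, 3.4142, 3.4142, 4]. The Fiedler value lambda_2 = 0.5858 is strictly positive, so the graph is connected.

0.5858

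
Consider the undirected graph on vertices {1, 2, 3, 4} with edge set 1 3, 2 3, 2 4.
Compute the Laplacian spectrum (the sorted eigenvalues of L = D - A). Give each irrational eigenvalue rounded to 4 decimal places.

[0, 0.5858, 2, 3.4142]

With the vertex order [1, 2, 3, 4], the degrees are [1, 2, 2, 1], giving D = diag(1, 2, 2, 1) and L = D - A. Diagonalising L (or applying a numerical eigensolver to the 4x4 matrix) gives the spectrum above. The largest eigenvalue, 3.4142, is at most the vertex count 4. By the matrix-tree theorem the graph has (1/4) * product of the nonzero eigenvalues = 1 spanning tree.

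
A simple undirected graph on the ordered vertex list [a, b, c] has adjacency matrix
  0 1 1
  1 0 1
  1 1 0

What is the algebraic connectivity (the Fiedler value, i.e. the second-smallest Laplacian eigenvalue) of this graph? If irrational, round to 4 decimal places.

3

With the vertex order [a, b, c], the degrees are [2, 2, 2], giving D = diag(2, 2, 2) and L = D - A. The sorted Laplacian eigenvalues are [0, 3, 3]; the algebraic connectivity is the second entry, 3. By the matrix-tree theorem the graph has (1/3) * product of the nonzero eigenvalues = 3 spanning trees.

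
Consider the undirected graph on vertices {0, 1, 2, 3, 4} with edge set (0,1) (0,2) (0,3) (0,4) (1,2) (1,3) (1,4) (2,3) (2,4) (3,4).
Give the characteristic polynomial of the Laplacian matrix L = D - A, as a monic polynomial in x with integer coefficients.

x^5 - 20x^4 + 150x^3 - 500x^2 + 625x

Each diagonal entry of L is the vertex degree and each off-diagonal entry is -1 where an edge is present, 0 otherwise; in the order [0, 1, 2, 3, 4] the diagonal is [4, 4, 4, 4, 4]. The eigenvalues of L are [0, 5, 5, 5, 5]; the characteristic polynomial is the product of (x - lambda_i), which multiplies out to x^5 - 20x^4 + 150x^3 - 500x^2 + 625x. The constant term is 0 because L is singular (the all-ones vector lies in its kernel). By the matrix-tree theorem the graph has (1/5) * product of the nonzero eigenvalues = 125 spanning trees.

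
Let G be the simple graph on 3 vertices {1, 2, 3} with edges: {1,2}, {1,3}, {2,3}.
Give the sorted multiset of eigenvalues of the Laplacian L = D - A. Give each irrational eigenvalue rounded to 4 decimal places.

[0, 3, 3]

With the vertex order [1, 2, 3], the degrees are [2, 2, 2], giving D = diag(2, 2, 2) and L = D - A. Diagonalising L (or applying a numerical eigensolver to the 3x3 matrix) gives the spectrum above.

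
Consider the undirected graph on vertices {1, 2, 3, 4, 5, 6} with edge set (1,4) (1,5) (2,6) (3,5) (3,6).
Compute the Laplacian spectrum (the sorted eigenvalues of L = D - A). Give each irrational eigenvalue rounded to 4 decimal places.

[0, 0.2679, 1, 2, 3, 3.7321]

With the vertex order [1, 2, 3, 4, 5, 6], the degrees are [2, 1, 2, 1, 2, 2], giving D = diag(2, 1, 2, 1, 2, 2) and L = D - A. Since every row of L sums to 0, the all-ones vector is in the kernel and 0 is an eigenvalue. The single zero eigenvalue shows the graph is connected. The eigenvalues sum to 10, which equals trace(L) = 2|E|.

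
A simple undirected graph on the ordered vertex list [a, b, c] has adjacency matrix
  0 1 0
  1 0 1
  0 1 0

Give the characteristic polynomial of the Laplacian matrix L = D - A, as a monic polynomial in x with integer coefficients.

With the vertex order [a, b, c], the degrees are [1, 2, 1], giving D = diag(1, 2, 1) and L = D - A. L has integer entries, so p(x) = det(xI - L) has integer coefficients. Expanding the determinant yields x^3 - 4x^2 + 3x. Since p(0) = det(-L) = 0, x divides p(x).

x^3 - 4x^2 + 3x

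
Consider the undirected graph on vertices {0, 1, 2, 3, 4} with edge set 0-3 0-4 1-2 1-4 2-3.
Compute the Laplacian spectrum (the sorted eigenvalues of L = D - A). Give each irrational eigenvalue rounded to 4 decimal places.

[0, 1.3820, 1.3820, 3.6180, 3.6180]

With the vertex order [0, 1, 2, 3, 4], the degrees are [2, 2, 2, 2, 2], giving D = diag(2, 2, 2, 2, 2) and L = D - A. L is symmetric positive semidefinite, so every eigenvalue is real and nonnegative. The single zero eigenvalue shows the graph is connected.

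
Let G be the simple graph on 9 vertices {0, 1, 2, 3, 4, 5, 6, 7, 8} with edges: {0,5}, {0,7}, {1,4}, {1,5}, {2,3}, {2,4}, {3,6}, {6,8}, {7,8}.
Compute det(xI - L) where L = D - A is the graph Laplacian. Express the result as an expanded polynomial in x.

Reading degrees in the order [0, 1, 2, 3, 4, 5, 6, 7, 8] gives [2, 2, 2, 2, 2, 2, 2, 2, 2]; set D = diag(2, 2, 2, 2, 2, 2, 2, 2, 2) and form L = D - A. Computing det(xI - L) by cofactor expansion (or equivalently via sum-over-permutations) gives x^9 - 18x^8 + 135x^7 - 546x^6 + 1287x^5 - 1782x^4 + 1386x^3 - 540x^2 + 81x. The constant term is 0 because L is singular (the all-ones vector lies in its kernel). The largest eigenvalue, 3.8794, is at most the vertex count 9.

x^9 - 18x^8 + 135x^7 - 546x^6 + 1287x^5 - 1782x^4 + 1386x^3 - 540x^2 + 81x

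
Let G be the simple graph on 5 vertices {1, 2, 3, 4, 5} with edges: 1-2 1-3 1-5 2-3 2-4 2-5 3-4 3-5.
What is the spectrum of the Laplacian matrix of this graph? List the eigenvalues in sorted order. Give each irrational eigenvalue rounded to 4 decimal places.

With the vertex order [1, 2, 3, 4, 5], the degrees are [3, 4, 4, 2, 3], giving D = diag(3, 4, 4, 2, 3) and L = D - A. L is symmetric positive semidefinite, so every eigenvalue is real and nonnegative. The single zero eigenvalue shows the graph is connected. By the matrix-tree theorem the graph has (1/5) * product of the nonzero eigenvalues = 40 spanning trees.

[0, 2, 4, 5, 5]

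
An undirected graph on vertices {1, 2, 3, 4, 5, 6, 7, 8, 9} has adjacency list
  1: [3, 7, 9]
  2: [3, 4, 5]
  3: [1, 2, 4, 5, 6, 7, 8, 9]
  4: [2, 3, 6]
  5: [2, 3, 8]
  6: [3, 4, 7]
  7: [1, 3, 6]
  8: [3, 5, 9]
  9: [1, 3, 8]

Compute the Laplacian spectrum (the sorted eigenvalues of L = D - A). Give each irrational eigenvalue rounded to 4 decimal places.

Each diagonal entry of L is the vertex degree and each off-diagonal entry is -1 where an edge is present, 0 otherwise; in the order [1, 2, 3, 4, 5, 6, 7, 8, 9] the diagonal is [3, 3, 8, 3, 3, 3, 3, 3, 3]. L is symmetric positive semidefinite, so every eigenvalue is real and nonnegative. By the matrix-tree theorem the graph has (1/9) * product of the nonzero eigenvalues = 2205 spanning trees.

[0, 1.5858, 1.5858, 3, 3, 4.4142, 4.4142, 5, 9]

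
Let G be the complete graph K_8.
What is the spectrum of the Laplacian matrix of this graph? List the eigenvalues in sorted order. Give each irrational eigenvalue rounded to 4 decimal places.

The graph has 8 vertices and degree multiset [7, 7, 7, 7, 7, 7, 7, 7]; D is the diagonal matrix of degrees and L = D - A. The multiplicity of 0 as a Laplacian eigenvalue equals the number of connected components. By the matrix-tree theorem the graph has (1/8) * product of the nonzero eigenvalues = 262144 spanning trees.

[0, 8, 8, 8, 8, 8, 8, 8]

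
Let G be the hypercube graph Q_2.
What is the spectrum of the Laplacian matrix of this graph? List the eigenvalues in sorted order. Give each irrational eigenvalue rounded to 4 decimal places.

[0, 2, 2, 4]

The graph has 4 vertices and degree multiset [2, 2, 2, 2]; D is the diagonal matrix of degrees and L = D - A. Since every row of L sums to 0, the all-ones vector is in the kernel and 0 is an eigenvalue. The eigenvalues sum to 8, which equals trace(L) = 2|E|.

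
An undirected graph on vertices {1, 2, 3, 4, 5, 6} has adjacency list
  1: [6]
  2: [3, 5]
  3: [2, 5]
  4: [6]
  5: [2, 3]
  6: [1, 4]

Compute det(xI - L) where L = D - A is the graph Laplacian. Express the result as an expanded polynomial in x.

Each diagonal entry of L is the vertex degree and each off-diagonal entry is -1 where an edge is present, 0 otherwise; in the order [1, 2, 3, 4, 5, 6] the diagonal is [1, 2, 2, 1, 2, 2]. L has integer entries, so p(x) = det(xI - L) has integer coefficients. Expanding the determinant yields x^6 - 10x^5 + 36x^4 - 54x^3 + 27x^2. The coefficient of x^5 equals -trace(L) = -10, matching the sum of degrees. There are 2 zeros in the spectrum, matching the 2 components.

x^6 - 10x^5 + 36x^4 - 54x^3 + 27x^2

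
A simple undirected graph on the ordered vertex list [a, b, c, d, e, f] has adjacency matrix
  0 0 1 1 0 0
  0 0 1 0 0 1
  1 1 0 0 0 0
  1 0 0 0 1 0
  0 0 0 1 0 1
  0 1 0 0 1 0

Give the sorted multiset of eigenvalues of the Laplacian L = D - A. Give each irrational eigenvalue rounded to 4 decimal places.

[0, 1, 1, 3, 3, 4]

With the vertex order [a, b, c, d, e, f], the degrees are [2, 2, 2, 2, 2, 2], giving D = diag(2, 2, 2, 2, 2, 2) and L = D - A. The multiplicity of 0 as a Laplacian eigenvalue equals the number of connected components. The single zero eigenvalue shows the graph is connected. The largest eigenvalue, 4, is at most the vertex count 6. The eigenvalues sum to 12, which equals trace(L) = 2|E|.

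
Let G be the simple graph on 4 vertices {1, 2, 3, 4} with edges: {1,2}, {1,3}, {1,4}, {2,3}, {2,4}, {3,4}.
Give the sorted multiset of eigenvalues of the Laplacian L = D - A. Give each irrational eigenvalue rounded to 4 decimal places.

[0, 4, 4, 4]

Each diagonal entry of L is the vertex degree and each off-diagonal entry is -1 where an edge is present, 0 otherwise; in the order [1, 2, 3, 4] the diagonal is [3, 3, 3, 3]. Since every row of L sums to 0, the all-ones vector is in the kernel and 0 is an eigenvalue. The largest eigenvalue, 4, is at most the vertex count 4. The eigenvalues sum to 12, which equals trace(L) = 2|E|.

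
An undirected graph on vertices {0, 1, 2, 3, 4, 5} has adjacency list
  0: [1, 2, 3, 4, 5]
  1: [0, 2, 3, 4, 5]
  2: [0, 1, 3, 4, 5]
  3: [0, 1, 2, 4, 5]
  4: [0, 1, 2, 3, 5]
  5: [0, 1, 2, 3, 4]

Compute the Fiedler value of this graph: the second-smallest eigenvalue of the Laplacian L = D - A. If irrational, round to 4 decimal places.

6

With the vertex order [0, 1, 2, 3, 4, 5], the degrees are [5, 5, 5, 5, 5, 5], giving D = diag(5, 5, 5, 5, 5, 5) and L = D - A. The sorted Laplacian eigenvalues are [0, 6, 6, 6, 6, 6]; the algebraic connectivity is the second entry, 6.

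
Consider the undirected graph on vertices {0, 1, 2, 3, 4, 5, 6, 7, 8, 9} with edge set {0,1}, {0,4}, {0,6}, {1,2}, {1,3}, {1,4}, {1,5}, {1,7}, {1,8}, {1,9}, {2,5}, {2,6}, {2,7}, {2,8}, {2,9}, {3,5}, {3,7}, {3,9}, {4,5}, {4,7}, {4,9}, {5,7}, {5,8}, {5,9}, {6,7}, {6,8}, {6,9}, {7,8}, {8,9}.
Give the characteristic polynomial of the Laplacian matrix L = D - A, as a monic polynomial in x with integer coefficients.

Reading degrees in the order [0, 1, 2, 3, 4, 5, 6, 7, 8, 9] gives [3, 8, 6, 4, 5, 7, 5, 7, 6, 7]; set D = diag(3, 8, 6, 4, 5, 7, 5, 7, 6, 7) and form L = D - A. Computing det(xI - L) by cofactor expansion (or equivalently via sum-over-permutations) gives x^10 - 58x^9 + 1474x^8 - 21520x^7 + 198669x^6 - 1201016x^5 + 4746804x^4 - 11805640x^3 + 16729580x^2 - 10265990x. Since p(0) = det(-L) = 0, x divides p(x). There is one zero in the spectrum, matching the 1 component.

x^10 - 58x^9 + 1474x^8 - 21520x^7 + 198669x^6 - 1201016x^5 + 4746804x^4 - 11805640x^3 + 16729580x^2 - 10265990x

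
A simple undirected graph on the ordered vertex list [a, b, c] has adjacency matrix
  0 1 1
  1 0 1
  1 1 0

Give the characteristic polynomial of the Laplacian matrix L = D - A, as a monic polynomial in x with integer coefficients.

x^3 - 6x^2 + 9x

With the vertex order [a, b, c], the degrees are [2, 2, 2], giving D = diag(2, 2, 2) and L = D - A. The eigenvalues of L are [0, 3, 3]; the characteristic polynomial is the product of (x - lambda_i), which multiplies out to x^3 - 6x^2 + 9x. The constant term is 0 because L is singular (the all-ones vector lies in its kernel). There is one zero in the spectrum, matching the 1 component. The eigenvalues sum to 6, which equals trace(L) = 2|E|.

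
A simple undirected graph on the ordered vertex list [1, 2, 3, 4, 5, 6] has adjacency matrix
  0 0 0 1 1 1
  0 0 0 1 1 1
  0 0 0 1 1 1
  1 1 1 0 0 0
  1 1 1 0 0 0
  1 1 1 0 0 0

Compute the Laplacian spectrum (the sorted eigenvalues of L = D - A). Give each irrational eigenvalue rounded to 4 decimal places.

With the vertex order [1, 2, 3, 4, 5, 6], the degrees are [3, 3, 3, 3, 3, 3], giving D = diag(3, 3, 3, 3, 3, 3) and L = D - A. Since every row of L sums to 0, the all-ones vector is in the kernel and 0 is an eigenvalue. By the matrix-tree theorem the graph has (1/6) * product of the nonzero eigenvalues = 81 spanning trees. The largest eigenvalue, 6, is at most the vertex count 6.

[0, 3, 3, 3, 3, 6]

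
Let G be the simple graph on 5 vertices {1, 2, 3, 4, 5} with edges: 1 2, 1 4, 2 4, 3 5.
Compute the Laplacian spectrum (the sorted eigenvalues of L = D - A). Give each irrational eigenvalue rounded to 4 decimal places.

With the vertex order [1, 2, 3, 4, 5], the degrees are [2, 2, 1, 2, 1], giving D = diag(2, 2, 1, 2, 1) and L = D - A. L is symmetric positive semidefinite, so every eigenvalue is real and nonnegative. The 2 zero eigenvalues correspond to the 2 connected components. The eigenvalues sum to 8, which equals trace(L) = 2|E|. There are 2 zeros in the spectrum, matching the 2 components.

[0, 0, 2, 3, 3]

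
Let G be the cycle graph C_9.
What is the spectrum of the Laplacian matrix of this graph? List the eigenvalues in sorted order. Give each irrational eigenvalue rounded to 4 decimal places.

The graph has 9 vertices and degree multiset [2, 2, 2, 2, 2, 2, 2, 2, 2]; D is the diagonal matrix of degrees and L = D - A. L is symmetric positive semidefinite, so every eigenvalue is real and nonnegative. By the matrix-tree theorem the graph has (1/9) * product of the nonzero eigenvalues = 9 spanning trees. The eigenvalues sum to 18, which equals trace(L) = 2|E|.

[0, 0.4679, 0.4679, 1.6527, 1.6527, 3, 3, 3.8794, 3.8794]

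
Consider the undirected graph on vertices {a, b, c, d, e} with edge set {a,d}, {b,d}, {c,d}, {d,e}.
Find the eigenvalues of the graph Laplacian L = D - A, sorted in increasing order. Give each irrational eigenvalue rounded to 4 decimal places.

Reading degrees in the order [a, b, c, d, e] gives [1, 1, 1, 4, 1]; set D = diag(1, 1, 1, 4, 1) and form L = D - A. Diagonalising L (or applying a numerical eigensolver to the 5x5 matrix) gives the spectrum above. The eigenvalues sum to 8, which equals trace(L) = 2|E|. There is one zero in the spectrum, matching the 1 component.

[0, 1, 1, 1, 5]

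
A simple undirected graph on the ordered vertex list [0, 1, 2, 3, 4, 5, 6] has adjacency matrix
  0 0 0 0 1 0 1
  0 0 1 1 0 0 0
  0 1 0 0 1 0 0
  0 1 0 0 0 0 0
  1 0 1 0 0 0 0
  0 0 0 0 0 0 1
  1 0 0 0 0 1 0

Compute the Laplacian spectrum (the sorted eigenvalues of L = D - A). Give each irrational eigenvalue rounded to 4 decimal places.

[0, 0.1981, 0.7530, 1.5550, 2.4450, 3.2470, 3.8019]

Each diagonal entry of L is the vertex degree and each off-diagonal entry is -1 where an edge is present, 0 otherwise; in the order [0, 1, 2, 3, 4, 5, 6] the diagonal is [2, 2, 2, 1, 2, 1, 2]. Diagonalising L (or applying a numerical eigensolver to the 7x7 matrix) gives the spectrum above. The single zero eigenvalue shows the graph is connected. The largest eigenvalue, 3.8019, is at most the vertex count 7.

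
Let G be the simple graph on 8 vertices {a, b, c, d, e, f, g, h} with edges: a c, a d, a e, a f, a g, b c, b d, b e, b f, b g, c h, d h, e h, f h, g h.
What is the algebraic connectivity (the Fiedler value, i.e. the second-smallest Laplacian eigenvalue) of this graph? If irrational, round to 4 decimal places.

Each diagonal entry of L is the vertex degree and each off-diagonal entry is -1 where an edge is present, 0 otherwise; in the order [a, b, c, d, e, f, g, h] the diagonal is [5, 5, 3, 3, 3, 3, 3, 5]. The sorted Laplacian eigenvalues are [0, 3, 3, 3, 3, 5, 5, 8]; the algebraic connectivity is the second entry, 3. By the matrix-tree theorem the graph has (1/8) * product of the nonzero eigenvalues = 2025 spanning trees.

3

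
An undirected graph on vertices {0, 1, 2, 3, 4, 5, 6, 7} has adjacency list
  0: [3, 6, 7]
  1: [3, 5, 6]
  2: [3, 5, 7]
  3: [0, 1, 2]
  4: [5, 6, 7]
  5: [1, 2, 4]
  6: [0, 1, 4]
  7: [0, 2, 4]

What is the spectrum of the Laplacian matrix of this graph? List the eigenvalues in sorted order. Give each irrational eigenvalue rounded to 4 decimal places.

[0, 2, 2, 2, 4, 4, 4, 6]

Reading degrees in the order [0, 1, 2, 3, 4, 5, 6, 7] gives [3, 3, 3, 3, 3, 3, 3, 3]; set D = diag(3, 3, 3, 3, 3, 3, 3, 3) and form L = D - A. Since every row of L sums to 0, the all-ones vector is in the kernel and 0 is an eigenvalue. The eigenvalues sum to 24, which equals trace(L) = 2|E|. The largest eigenvalue, 6, is at most the vertex count 8.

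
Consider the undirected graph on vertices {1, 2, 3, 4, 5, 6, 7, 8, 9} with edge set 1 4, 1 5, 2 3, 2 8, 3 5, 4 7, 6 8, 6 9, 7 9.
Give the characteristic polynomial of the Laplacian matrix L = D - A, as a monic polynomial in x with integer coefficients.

Reading degrees in the order [1, 2, 3, 4, 5, 6, 7, 8, 9] gives [2, 2, 2, 2, 2, 2, 2, 2, 2]; set D = diag(2, 2, 2, 2, 2, 2, 2, 2, 2) and form L = D - A. L has integer entries, so p(x) = det(xI - L) has integer coefficients. Expanding the determinant yields x^9 - 18x^8 + 135x^7 - 546x^6 + 1287x^5 - 1782x^4 + 1386x^3 - 540x^2 + 81x. The constant term is 0 because L is singular (the all-ones vector lies in its kernel). The eigenvalues sum to 18, which equals trace(L) = 2|E|.

x^9 - 18x^8 + 135x^7 - 546x^6 + 1287x^5 - 1782x^4 + 1386x^3 - 540x^2 + 81x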